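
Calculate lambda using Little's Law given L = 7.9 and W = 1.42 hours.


lambda = L / W = 7.9 / 1.42 = 5.56 per hour

5.56 per hour


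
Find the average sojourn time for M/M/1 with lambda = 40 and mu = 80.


W = 1/(mu - lambda) = 1/(80 - 40) = 0.025 hours

0.025 hours


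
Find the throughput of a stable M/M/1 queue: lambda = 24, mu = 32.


For a stable queue (lambda < mu), throughput = lambda = 24 per hour

24 per hour


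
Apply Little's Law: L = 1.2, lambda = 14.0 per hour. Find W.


W = L / lambda = 1.2 / 14.0 = 0.0857 hours

0.0857 hours


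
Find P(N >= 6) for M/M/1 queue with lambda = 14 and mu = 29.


P(N >= 6) = rho^6 = (14/29)^6 = 0.0127

0.0127


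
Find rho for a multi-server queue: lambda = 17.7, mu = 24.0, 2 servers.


rho = lambda / (c * mu) = 17.7 / (2 * 24.0) = 0.3688

0.3688


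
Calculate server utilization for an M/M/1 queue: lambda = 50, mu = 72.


rho = lambda/mu = 50/72 = 0.6944

0.6944


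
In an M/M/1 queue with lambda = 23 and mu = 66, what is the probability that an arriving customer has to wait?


P(wait) = rho = lambda/mu = 23/66 = 0.3485

0.3485


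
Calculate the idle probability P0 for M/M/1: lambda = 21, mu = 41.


P0 = 1 - rho = 1 - 21/41 = 0.4878

0.4878


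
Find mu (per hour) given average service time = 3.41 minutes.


mu = 60 / avg_service_time = 60 / 3.41 = 17.6 per hour

17.6 per hour


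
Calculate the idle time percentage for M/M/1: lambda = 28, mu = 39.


Idle fraction = (1 - rho) * 100 = (1 - 28/39) * 100 = 28.2%

28.2%


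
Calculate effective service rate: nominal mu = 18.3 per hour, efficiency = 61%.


Effective rate = mu * efficiency = 18.3 * 0.61 = 11.16 per hour

11.16 per hour


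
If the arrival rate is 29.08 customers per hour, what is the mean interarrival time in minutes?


Mean interarrival time = 60/lambda = 60/29.08 = 2.06 minutes

2.06 minutes


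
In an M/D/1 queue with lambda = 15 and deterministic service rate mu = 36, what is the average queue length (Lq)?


M/D/1: Lq = rho^2 / (2*(1-rho)) where rho = 15/36; Lq = 0.15

0.15


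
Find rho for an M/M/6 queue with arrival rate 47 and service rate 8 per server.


rho = lambda/(c*mu) = 47/(6*8) = 0.9792

0.9792


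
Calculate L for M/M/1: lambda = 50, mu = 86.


rho = 50/86; L = rho/(1-rho) = 1.39

1.39


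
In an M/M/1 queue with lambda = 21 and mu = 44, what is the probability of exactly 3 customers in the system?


rho = 21/44; P(n) = (1-rho)*rho^n = (1-21/44)*(21/44)^3 = 0.0568

0.0568


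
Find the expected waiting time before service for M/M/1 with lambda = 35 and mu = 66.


rho = 35/66; Wq = rho/(mu - lambda) = 0.0171 hours

0.0171 hours


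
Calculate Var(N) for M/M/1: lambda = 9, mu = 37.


rho = 9/37; Var(N) = rho/(1-rho)^2 = 0.42

0.42


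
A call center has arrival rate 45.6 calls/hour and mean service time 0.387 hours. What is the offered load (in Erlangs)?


Offered load a = lambda * E[S] = 45.6 * 0.387 = 17.65 Erlangs

17.65 Erlangs


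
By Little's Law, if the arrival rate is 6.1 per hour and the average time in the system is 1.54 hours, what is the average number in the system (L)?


L = lambda * W = 6.1 * 1.54 = 9.39

9.39


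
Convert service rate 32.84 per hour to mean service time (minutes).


Mean service time = 60/mu = 60/32.84 = 1.83 minutes

1.83 minutes


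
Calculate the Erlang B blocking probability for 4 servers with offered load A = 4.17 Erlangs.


B(N,A) = (A^N/N!) / sum(A^k/k!, k=0..N) with N=4, A=4.17 = 0.3268

0.3268


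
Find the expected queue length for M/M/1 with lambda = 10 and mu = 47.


rho = 10/47; Lq = rho^2/(1-rho) = 0.06

0.06


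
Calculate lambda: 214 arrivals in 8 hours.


lambda = total arrivals / time = 214 / 8 = 26.75 per hour

26.75 per hour


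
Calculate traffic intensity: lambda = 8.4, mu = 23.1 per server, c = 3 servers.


rho = lambda / (c * mu) = 8.4 / (3 * 23.1) = 0.1212

0.1212


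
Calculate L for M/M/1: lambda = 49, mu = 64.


rho = 49/64; L = rho/(1-rho) = 3.27

3.27


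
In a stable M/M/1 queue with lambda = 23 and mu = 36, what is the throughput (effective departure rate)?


For a stable queue (lambda < mu), throughput = lambda = 23 per hour

23 per hour


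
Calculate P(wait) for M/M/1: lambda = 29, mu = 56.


P(wait) = rho = lambda/mu = 29/56 = 0.5179

0.5179


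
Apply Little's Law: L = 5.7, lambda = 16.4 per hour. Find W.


W = L / lambda = 5.7 / 16.4 = 0.3476 hours

0.3476 hours


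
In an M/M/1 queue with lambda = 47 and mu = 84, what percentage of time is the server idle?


Idle fraction = (1 - rho) * 100 = (1 - 47/84) * 100 = 44.0%

44.0%


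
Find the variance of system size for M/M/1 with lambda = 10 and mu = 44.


rho = 10/44; Var(N) = rho/(1-rho)^2 = 0.38

0.38


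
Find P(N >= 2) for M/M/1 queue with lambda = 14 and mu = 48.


P(N >= 2) = rho^2 = (14/48)^2 = 0.0851

0.0851


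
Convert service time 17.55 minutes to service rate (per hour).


mu = 60 / avg_service_time = 60 / 17.55 = 3.42 per hour

3.42 per hour


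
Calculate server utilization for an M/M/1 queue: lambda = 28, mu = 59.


rho = lambda/mu = 28/59 = 0.4746

0.4746


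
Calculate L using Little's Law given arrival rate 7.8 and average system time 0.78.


L = lambda * W = 7.8 * 0.78 = 6.08

6.08


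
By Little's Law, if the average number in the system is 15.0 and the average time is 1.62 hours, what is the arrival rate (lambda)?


lambda = L / W = 15.0 / 1.62 = 9.26 per hour

9.26 per hour


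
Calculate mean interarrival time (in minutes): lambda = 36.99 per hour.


Mean interarrival time = 60/lambda = 60/36.99 = 1.62 minutes

1.62 minutes


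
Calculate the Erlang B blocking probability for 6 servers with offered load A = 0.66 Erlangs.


B(N,A) = (A^N/N!) / sum(A^k/k!, k=0..N) with N=6, A=0.66 = 0.0001

0.0001


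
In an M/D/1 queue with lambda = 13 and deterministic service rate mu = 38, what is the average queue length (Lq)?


M/D/1: Lq = rho^2 / (2*(1-rho)) where rho = 13/38; Lq = 0.09

0.09


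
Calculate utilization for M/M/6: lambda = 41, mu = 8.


rho = lambda/(c*mu) = 41/(6*8) = 0.8542

0.8542


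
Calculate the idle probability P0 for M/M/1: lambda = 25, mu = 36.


P0 = 1 - rho = 1 - 25/36 = 0.3056

0.3056


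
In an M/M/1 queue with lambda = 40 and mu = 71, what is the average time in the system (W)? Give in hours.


W = 1/(mu - lambda) = 1/(71 - 40) = 0.0323 hours

0.0323 hours


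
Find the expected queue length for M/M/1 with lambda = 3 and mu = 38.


rho = 3/38; Lq = rho^2/(1-rho) = 0.01

0.01


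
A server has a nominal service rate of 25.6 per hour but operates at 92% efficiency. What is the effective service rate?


Effective rate = mu * efficiency = 25.6 * 0.92 = 23.55 per hour

23.55 per hour


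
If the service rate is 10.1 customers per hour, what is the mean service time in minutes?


Mean service time = 60/mu = 60/10.1 = 5.94 minutes

5.94 minutes


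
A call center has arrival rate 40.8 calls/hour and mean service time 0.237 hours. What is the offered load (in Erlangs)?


Offered load a = lambda * E[S] = 40.8 * 0.237 = 9.67 Erlangs

9.67 Erlangs


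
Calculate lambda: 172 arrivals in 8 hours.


lambda = total arrivals / time = 172 / 8 = 21.5 per hour

21.5 per hour


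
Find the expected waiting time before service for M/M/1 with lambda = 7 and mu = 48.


rho = 7/48; Wq = rho/(mu - lambda) = 0.0036 hours

0.0036 hours


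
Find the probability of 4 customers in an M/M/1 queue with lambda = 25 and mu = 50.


rho = 25/50; P(n) = (1-rho)*rho^n = (1-25/50)*(25/50)^4 = 0.0313

0.0313


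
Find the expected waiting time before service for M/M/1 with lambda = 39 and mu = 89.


rho = 39/89; Wq = rho/(mu - lambda) = 0.0088 hours

0.0088 hours


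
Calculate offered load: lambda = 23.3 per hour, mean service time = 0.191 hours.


Offered load a = lambda * E[S] = 23.3 * 0.191 = 4.45 Erlangs

4.45 Erlangs


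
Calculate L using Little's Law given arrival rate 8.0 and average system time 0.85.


L = lambda * W = 8.0 * 0.85 = 6.8

6.8


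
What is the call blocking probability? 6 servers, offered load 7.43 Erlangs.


B(N,A) = (A^N/N!) / sum(A^k/k!, k=0..N) with N=6, A=7.43 = 0.3574

0.3574


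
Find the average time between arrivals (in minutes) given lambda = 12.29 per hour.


Mean interarrival time = 60/lambda = 60/12.29 = 4.88 minutes

4.88 minutes


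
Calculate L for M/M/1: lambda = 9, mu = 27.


rho = 9/27; L = rho/(1-rho) = 0.5

0.5


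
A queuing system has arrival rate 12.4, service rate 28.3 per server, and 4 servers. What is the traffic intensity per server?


rho = lambda / (c * mu) = 12.4 / (4 * 28.3) = 0.1095

0.1095


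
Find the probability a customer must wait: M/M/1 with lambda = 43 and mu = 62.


P(wait) = rho = lambda/mu = 43/62 = 0.6935

0.6935


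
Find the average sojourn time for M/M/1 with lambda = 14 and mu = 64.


W = 1/(mu - lambda) = 1/(64 - 14) = 0.02 hours

0.02 hours


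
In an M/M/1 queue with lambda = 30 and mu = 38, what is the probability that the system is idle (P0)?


P0 = 1 - rho = 1 - 30/38 = 0.2105

0.2105


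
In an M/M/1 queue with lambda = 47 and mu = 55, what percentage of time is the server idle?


Idle fraction = (1 - rho) * 100 = (1 - 47/55) * 100 = 14.5%

14.5%


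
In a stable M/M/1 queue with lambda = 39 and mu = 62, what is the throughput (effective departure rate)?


For a stable queue (lambda < mu), throughput = lambda = 39 per hour

39 per hour


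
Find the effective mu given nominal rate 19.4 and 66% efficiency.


Effective rate = mu * efficiency = 19.4 * 0.66 = 12.8 per hour

12.8 per hour


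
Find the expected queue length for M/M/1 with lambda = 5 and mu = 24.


rho = 5/24; Lq = rho^2/(1-rho) = 0.05

0.05


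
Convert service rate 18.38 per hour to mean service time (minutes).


Mean service time = 60/mu = 60/18.38 = 3.26 minutes

3.26 minutes


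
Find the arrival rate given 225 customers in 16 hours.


lambda = total arrivals / time = 225 / 16 = 14.06 per hour

14.06 per hour


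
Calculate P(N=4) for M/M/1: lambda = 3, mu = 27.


rho = 3/27; P(n) = (1-rho)*rho^n = (1-3/27)*(3/27)^4 = 0.0001

0.0001


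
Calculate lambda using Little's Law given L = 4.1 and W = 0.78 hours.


lambda = L / W = 4.1 / 0.78 = 5.26 per hour

5.26 per hour


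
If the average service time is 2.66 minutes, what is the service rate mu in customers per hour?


mu = 60 / avg_service_time = 60 / 2.66 = 22.56 per hour

22.56 per hour


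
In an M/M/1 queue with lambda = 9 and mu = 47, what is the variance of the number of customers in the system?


rho = 9/47; Var(N) = rho/(1-rho)^2 = 0.29

0.29


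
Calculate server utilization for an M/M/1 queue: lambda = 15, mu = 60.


rho = lambda/mu = 15/60 = 0.25

0.25


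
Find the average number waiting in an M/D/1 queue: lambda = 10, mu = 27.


M/D/1: Lq = rho^2 / (2*(1-rho)) where rho = 10/27; Lq = 0.11

0.11


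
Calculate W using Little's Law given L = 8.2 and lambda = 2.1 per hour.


W = L / lambda = 8.2 / 2.1 = 3.9048 hours

3.9048 hours


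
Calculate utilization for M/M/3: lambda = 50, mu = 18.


rho = lambda/(c*mu) = 50/(3*18) = 0.9259

0.9259


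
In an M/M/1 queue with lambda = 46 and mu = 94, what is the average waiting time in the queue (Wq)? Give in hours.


rho = 46/94; Wq = rho/(mu - lambda) = 0.0102 hours

0.0102 hours


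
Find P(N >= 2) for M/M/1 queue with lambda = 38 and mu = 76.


P(N >= 2) = rho^2 = (38/76)^2 = 0.25

0.25


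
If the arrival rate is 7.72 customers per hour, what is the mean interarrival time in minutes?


Mean interarrival time = 60/lambda = 60/7.72 = 7.77 minutes

7.77 minutes


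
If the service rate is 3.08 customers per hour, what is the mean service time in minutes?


Mean service time = 60/mu = 60/3.08 = 19.48 minutes

19.48 minutes


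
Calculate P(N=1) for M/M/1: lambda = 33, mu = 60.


rho = 33/60; P(n) = (1-rho)*rho^n = (1-33/60)*(33/60)^1 = 0.2475

0.2475


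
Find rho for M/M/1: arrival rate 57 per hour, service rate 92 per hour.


rho = lambda/mu = 57/92 = 0.6196

0.6196


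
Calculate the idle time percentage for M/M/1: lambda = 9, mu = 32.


Idle fraction = (1 - rho) * 100 = (1 - 9/32) * 100 = 71.9%

71.9%


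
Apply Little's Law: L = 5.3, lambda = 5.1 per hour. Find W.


W = L / lambda = 5.3 / 5.1 = 1.0392 hours

1.0392 hours


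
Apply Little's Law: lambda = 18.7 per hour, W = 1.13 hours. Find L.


L = lambda * W = 18.7 * 1.13 = 21.13

21.13


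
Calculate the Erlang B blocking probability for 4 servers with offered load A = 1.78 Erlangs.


B(N,A) = (A^N/N!) / sum(A^k/k!, k=0..N) with N=4, A=1.78 = 0.0731

0.0731


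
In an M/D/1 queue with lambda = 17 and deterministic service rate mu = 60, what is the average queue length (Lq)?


M/D/1: Lq = rho^2 / (2*(1-rho)) where rho = 17/60; Lq = 0.06

0.06


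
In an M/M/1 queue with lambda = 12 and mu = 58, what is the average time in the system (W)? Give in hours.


W = 1/(mu - lambda) = 1/(58 - 12) = 0.0217 hours

0.0217 hours


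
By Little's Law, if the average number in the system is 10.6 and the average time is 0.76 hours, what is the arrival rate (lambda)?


lambda = L / W = 10.6 / 0.76 = 13.95 per hour

13.95 per hour


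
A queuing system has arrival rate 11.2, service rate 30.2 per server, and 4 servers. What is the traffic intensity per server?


rho = lambda / (c * mu) = 11.2 / (4 * 30.2) = 0.0927

0.0927


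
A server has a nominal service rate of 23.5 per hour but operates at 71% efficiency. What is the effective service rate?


Effective rate = mu * efficiency = 23.5 * 0.71 = 16.69 per hour

16.69 per hour


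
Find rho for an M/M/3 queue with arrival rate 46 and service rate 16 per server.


rho = lambda/(c*mu) = 46/(3*16) = 0.9583

0.9583


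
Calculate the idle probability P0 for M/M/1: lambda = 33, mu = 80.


P0 = 1 - rho = 1 - 33/80 = 0.5875

0.5875


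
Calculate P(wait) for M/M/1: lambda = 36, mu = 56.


P(wait) = rho = lambda/mu = 36/56 = 0.6429

0.6429


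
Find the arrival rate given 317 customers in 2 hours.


lambda = total arrivals / time = 317 / 2 = 158.5 per hour

158.5 per hour


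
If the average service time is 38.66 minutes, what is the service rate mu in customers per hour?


mu = 60 / avg_service_time = 60 / 38.66 = 1.55 per hour

1.55 per hour


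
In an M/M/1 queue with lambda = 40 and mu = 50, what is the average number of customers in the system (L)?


rho = 40/50; L = rho/(1-rho) = 4.0

4.0


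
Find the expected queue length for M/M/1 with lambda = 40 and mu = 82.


rho = 40/82; Lq = rho^2/(1-rho) = 0.46

0.46


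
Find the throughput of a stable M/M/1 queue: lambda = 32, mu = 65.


For a stable queue (lambda < mu), throughput = lambda = 32 per hour

32 per hour


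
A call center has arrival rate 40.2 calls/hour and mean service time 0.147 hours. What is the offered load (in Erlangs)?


Offered load a = lambda * E[S] = 40.2 * 0.147 = 5.91 Erlangs

5.91 Erlangs


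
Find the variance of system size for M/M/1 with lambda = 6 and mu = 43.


rho = 6/43; Var(N) = rho/(1-rho)^2 = 0.19

0.19


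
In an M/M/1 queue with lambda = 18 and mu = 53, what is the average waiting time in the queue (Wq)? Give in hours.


rho = 18/53; Wq = rho/(mu - lambda) = 0.0097 hours

0.0097 hours


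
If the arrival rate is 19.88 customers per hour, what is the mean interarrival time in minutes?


Mean interarrival time = 60/lambda = 60/19.88 = 3.02 minutes

3.02 minutes


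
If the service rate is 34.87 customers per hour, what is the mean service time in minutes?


Mean service time = 60/mu = 60/34.87 = 1.72 minutes

1.72 minutes


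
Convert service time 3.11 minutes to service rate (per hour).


mu = 60 / avg_service_time = 60 / 3.11 = 19.29 per hour

19.29 per hour


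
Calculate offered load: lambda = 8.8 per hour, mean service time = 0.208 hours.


Offered load a = lambda * E[S] = 8.8 * 0.208 = 1.83 Erlangs

1.83 Erlangs


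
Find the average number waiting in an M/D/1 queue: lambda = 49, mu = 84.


M/D/1: Lq = rho^2 / (2*(1-rho)) where rho = 49/84; Lq = 0.41

0.41


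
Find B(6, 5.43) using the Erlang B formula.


B(N,A) = (A^N/N!) / sum(A^k/k!, k=0..N) with N=6, A=5.43 = 0.2239

0.2239


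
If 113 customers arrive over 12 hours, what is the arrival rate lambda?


lambda = total arrivals / time = 113 / 12 = 9.42 per hour

9.42 per hour


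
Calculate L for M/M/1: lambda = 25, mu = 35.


rho = 25/35; L = rho/(1-rho) = 2.5

2.5


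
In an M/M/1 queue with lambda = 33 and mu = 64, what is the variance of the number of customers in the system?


rho = 33/64; Var(N) = rho/(1-rho)^2 = 2.2

2.2


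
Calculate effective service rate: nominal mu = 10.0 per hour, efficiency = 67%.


Effective rate = mu * efficiency = 10.0 * 0.67 = 6.7 per hour

6.7 per hour


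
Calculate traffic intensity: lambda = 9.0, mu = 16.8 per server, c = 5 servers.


rho = lambda / (c * mu) = 9.0 / (5 * 16.8) = 0.1071

0.1071


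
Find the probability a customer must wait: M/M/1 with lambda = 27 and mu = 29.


P(wait) = rho = lambda/mu = 27/29 = 0.931

0.931


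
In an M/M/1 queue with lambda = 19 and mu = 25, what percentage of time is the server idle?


Idle fraction = (1 - rho) * 100 = (1 - 19/25) * 100 = 24.0%

24.0%


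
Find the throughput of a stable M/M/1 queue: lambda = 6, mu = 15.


For a stable queue (lambda < mu), throughput = lambda = 6 per hour

6 per hour


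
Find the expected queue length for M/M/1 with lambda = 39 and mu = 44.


rho = 39/44; Lq = rho^2/(1-rho) = 6.91

6.91


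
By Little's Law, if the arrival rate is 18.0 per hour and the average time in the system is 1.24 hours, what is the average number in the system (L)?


L = lambda * W = 18.0 * 1.24 = 22.32

22.32


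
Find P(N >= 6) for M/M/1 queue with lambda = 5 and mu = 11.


P(N >= 6) = rho^6 = (5/11)^6 = 0.0088

0.0088


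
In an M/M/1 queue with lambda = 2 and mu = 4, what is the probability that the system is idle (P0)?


P0 = 1 - rho = 1 - 2/4 = 0.5

0.5


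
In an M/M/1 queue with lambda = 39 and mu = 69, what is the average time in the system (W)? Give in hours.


W = 1/(mu - lambda) = 1/(69 - 39) = 0.0333 hours

0.0333 hours


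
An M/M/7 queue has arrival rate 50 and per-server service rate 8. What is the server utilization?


rho = lambda/(c*mu) = 50/(7*8) = 0.8929

0.8929


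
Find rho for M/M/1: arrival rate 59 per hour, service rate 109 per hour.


rho = lambda/mu = 59/109 = 0.5413

0.5413


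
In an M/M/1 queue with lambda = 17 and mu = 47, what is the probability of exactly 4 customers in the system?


rho = 17/47; P(n) = (1-rho)*rho^n = (1-17/47)*(17/47)^4 = 0.0109

0.0109


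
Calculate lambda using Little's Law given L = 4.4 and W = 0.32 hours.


lambda = L / W = 4.4 / 0.32 = 13.75 per hour

13.75 per hour


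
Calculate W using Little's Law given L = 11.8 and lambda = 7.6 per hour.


W = L / lambda = 11.8 / 7.6 = 1.5526 hours

1.5526 hours


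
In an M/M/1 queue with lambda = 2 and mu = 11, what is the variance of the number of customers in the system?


rho = 2/11; Var(N) = rho/(1-rho)^2 = 0.27

0.27


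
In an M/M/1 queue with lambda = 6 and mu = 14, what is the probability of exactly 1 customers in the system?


rho = 6/14; P(n) = (1-rho)*rho^n = (1-6/14)*(6/14)^1 = 0.2449

0.2449


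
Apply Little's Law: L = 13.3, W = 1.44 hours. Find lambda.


lambda = L / W = 13.3 / 1.44 = 9.24 per hour

9.24 per hour


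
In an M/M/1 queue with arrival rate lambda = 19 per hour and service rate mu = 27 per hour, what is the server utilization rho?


rho = lambda/mu = 19/27 = 0.7037

0.7037


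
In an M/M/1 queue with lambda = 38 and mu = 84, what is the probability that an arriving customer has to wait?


P(wait) = rho = lambda/mu = 38/84 = 0.4524

0.4524


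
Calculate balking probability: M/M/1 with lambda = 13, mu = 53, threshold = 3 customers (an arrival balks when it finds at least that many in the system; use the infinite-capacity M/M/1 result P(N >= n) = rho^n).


P(N >= 3) = rho^3 = (13/53)^3 = 0.0148

0.0148


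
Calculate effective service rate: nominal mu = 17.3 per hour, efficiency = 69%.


Effective rate = mu * efficiency = 17.3 * 0.69 = 11.94 per hour

11.94 per hour


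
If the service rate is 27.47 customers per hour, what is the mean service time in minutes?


Mean service time = 60/mu = 60/27.47 = 2.18 minutes

2.18 minutes


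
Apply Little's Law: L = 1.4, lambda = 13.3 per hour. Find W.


W = L / lambda = 1.4 / 13.3 = 0.1053 hours

0.1053 hours


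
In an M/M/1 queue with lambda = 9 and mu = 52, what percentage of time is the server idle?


Idle fraction = (1 - rho) * 100 = (1 - 9/52) * 100 = 82.7%

82.7%


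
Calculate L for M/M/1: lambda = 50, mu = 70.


rho = 50/70; L = rho/(1-rho) = 2.5

2.5


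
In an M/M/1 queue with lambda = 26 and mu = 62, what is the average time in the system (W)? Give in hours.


W = 1/(mu - lambda) = 1/(62 - 26) = 0.0278 hours

0.0278 hours


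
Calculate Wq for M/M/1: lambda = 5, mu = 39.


rho = 5/39; Wq = rho/(mu - lambda) = 0.0038 hours

0.0038 hours


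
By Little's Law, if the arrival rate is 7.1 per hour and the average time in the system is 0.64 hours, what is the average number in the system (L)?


L = lambda * W = 7.1 * 0.64 = 4.54

4.54


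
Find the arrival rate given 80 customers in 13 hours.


lambda = total arrivals / time = 80 / 13 = 6.15 per hour

6.15 per hour


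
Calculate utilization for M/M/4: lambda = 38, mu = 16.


rho = lambda/(c*mu) = 38/(4*16) = 0.5938

0.5938


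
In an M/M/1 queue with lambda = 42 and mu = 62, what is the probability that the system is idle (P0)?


P0 = 1 - rho = 1 - 42/62 = 0.3226

0.3226


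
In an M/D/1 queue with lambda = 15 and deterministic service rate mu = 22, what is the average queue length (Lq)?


M/D/1: Lq = rho^2 / (2*(1-rho)) where rho = 15/22; Lq = 0.73

0.73


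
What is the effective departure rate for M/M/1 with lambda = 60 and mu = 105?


For a stable queue (lambda < mu), throughput = lambda = 60 per hour

60 per hour


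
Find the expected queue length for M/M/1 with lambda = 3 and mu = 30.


rho = 3/30; Lq = rho^2/(1-rho) = 0.01

0.01


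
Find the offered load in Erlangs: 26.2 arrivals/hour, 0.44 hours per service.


Offered load a = lambda * E[S] = 26.2 * 0.44 = 11.53 Erlangs

11.53 Erlangs


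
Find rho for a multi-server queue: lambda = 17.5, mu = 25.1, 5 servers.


rho = lambda / (c * mu) = 17.5 / (5 * 25.1) = 0.1394

0.1394


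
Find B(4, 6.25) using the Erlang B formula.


B(N,A) = (A^N/N!) / sum(A^k/k!, k=0..N) with N=4, A=6.25 = 0.4851

0.4851


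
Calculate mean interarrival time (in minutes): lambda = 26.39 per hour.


Mean interarrival time = 60/lambda = 60/26.39 = 2.27 minutes

2.27 minutes


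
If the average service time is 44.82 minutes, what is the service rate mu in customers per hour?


mu = 60 / avg_service_time = 60 / 44.82 = 1.34 per hour

1.34 per hour


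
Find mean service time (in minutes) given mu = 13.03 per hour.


Mean service time = 60/mu = 60/13.03 = 4.6 minutes

4.6 minutes


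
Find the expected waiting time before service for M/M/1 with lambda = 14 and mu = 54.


rho = 14/54; Wq = rho/(mu - lambda) = 0.0065 hours

0.0065 hours


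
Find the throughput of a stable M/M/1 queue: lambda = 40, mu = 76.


For a stable queue (lambda < mu), throughput = lambda = 40 per hour

40 per hour


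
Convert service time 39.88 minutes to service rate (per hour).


mu = 60 / avg_service_time = 60 / 39.88 = 1.5 per hour

1.5 per hour


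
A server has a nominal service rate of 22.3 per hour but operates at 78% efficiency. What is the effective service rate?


Effective rate = mu * efficiency = 22.3 * 0.78 = 17.39 per hour

17.39 per hour


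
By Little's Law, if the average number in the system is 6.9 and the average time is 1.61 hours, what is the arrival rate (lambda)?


lambda = L / W = 6.9 / 1.61 = 4.29 per hour

4.29 per hour


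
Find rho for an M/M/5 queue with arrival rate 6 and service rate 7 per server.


rho = lambda/(c*mu) = 6/(5*7) = 0.1714

0.1714


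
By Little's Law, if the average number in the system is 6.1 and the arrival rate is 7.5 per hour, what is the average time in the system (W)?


W = L / lambda = 6.1 / 7.5 = 0.8133 hours

0.8133 hours


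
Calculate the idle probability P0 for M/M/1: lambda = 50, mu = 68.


P0 = 1 - rho = 1 - 50/68 = 0.2647

0.2647


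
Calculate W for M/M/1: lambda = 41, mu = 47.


W = 1/(mu - lambda) = 1/(47 - 41) = 0.1667 hours

0.1667 hours


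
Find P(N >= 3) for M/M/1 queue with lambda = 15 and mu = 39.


P(N >= 3) = rho^3 = (15/39)^3 = 0.0569

0.0569


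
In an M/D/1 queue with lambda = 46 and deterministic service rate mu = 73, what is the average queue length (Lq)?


M/D/1: Lq = rho^2 / (2*(1-rho)) where rho = 46/73; Lq = 0.54

0.54


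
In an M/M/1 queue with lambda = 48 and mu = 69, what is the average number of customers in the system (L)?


rho = 48/69; L = rho/(1-rho) = 2.29

2.29


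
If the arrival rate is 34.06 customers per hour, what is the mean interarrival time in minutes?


Mean interarrival time = 60/lambda = 60/34.06 = 1.76 minutes

1.76 minutes


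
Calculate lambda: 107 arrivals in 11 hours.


lambda = total arrivals / time = 107 / 11 = 9.73 per hour

9.73 per hour


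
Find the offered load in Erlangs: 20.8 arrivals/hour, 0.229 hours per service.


Offered load a = lambda * E[S] = 20.8 * 0.229 = 4.76 Erlangs

4.76 Erlangs


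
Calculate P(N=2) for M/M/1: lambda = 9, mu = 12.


rho = 9/12; P(n) = (1-rho)*rho^n = (1-9/12)*(9/12)^2 = 0.1406

0.1406


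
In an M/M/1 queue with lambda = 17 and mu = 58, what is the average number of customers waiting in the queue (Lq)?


rho = 17/58; Lq = rho^2/(1-rho) = 0.12

0.12


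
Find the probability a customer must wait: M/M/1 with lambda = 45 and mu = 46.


P(wait) = rho = lambda/mu = 45/46 = 0.9783

0.9783


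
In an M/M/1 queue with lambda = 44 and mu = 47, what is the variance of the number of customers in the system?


rho = 44/47; Var(N) = rho/(1-rho)^2 = 229.78

229.78


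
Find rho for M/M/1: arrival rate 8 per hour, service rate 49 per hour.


rho = lambda/mu = 8/49 = 0.1633

0.1633


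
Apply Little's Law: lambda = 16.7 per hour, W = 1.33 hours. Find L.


L = lambda * W = 16.7 * 1.33 = 22.21

22.21


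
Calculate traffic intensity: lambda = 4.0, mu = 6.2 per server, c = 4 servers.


rho = lambda / (c * mu) = 4.0 / (4 * 6.2) = 0.1613

0.1613


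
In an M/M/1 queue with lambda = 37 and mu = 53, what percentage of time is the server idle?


Idle fraction = (1 - rho) * 100 = (1 - 37/53) * 100 = 30.2%

30.2%


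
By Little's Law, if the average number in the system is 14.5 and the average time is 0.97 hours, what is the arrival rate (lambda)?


lambda = L / W = 14.5 / 0.97 = 14.95 per hour

14.95 per hour


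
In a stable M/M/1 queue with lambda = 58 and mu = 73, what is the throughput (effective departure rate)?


For a stable queue (lambda < mu), throughput = lambda = 58 per hour

58 per hour


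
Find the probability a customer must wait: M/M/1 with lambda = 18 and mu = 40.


P(wait) = rho = lambda/mu = 18/40 = 0.45

0.45


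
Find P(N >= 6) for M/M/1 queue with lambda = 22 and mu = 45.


P(N >= 6) = rho^6 = (22/45)^6 = 0.0137

0.0137


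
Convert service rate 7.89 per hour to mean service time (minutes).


Mean service time = 60/mu = 60/7.89 = 7.6 minutes

7.6 minutes


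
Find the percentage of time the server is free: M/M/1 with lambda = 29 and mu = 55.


Idle fraction = (1 - rho) * 100 = (1 - 29/55) * 100 = 47.3%

47.3%


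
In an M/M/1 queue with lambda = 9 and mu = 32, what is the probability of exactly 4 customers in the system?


rho = 9/32; P(n) = (1-rho)*rho^n = (1-9/32)*(9/32)^4 = 0.0045

0.0045


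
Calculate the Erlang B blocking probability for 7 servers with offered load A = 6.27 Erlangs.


B(N,A) = (A^N/N!) / sum(A^k/k!, k=0..N) with N=7, A=6.27 = 0.2026

0.2026


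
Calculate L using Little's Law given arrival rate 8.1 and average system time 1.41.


L = lambda * W = 8.1 * 1.41 = 11.42

11.42


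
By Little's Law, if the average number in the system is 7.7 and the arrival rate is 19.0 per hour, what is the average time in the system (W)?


W = L / lambda = 7.7 / 19.0 = 0.4053 hours

0.4053 hours


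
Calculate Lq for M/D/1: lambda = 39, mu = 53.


M/D/1: Lq = rho^2 / (2*(1-rho)) where rho = 39/53; Lq = 1.02

1.02


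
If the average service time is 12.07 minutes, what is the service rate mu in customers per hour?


mu = 60 / avg_service_time = 60 / 12.07 = 4.97 per hour

4.97 per hour


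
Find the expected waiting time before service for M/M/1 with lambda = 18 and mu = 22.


rho = 18/22; Wq = rho/(mu - lambda) = 0.2045 hours

0.2045 hours


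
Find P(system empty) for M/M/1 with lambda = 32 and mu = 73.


P0 = 1 - rho = 1 - 32/73 = 0.5616

0.5616


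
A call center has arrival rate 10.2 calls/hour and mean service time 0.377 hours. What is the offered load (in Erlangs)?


Offered load a = lambda * E[S] = 10.2 * 0.377 = 3.85 Erlangs

3.85 Erlangs


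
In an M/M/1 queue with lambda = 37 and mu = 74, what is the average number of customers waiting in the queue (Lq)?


rho = 37/74; Lq = rho^2/(1-rho) = 0.5

0.5


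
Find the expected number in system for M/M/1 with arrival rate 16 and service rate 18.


rho = 16/18; L = rho/(1-rho) = 8.0

8.0


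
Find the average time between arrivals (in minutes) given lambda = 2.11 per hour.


Mean interarrival time = 60/lambda = 60/2.11 = 28.44 minutes

28.44 minutes


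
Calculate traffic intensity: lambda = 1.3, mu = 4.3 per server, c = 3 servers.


rho = lambda / (c * mu) = 1.3 / (3 * 4.3) = 0.1008

0.1008


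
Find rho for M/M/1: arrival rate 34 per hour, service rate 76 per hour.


rho = lambda/mu = 34/76 = 0.4474

0.4474


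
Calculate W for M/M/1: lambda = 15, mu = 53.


W = 1/(mu - lambda) = 1/(53 - 15) = 0.0263 hours

0.0263 hours


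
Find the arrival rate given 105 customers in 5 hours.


lambda = total arrivals / time = 105 / 5 = 21.0 per hour

21.0 per hour


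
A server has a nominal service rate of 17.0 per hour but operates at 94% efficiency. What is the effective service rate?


Effective rate = mu * efficiency = 17.0 * 0.94 = 15.98 per hour

15.98 per hour


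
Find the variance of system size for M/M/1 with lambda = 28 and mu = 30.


rho = 28/30; Var(N) = rho/(1-rho)^2 = 210.0

210.0


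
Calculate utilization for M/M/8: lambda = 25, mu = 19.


rho = lambda/(c*mu) = 25/(8*19) = 0.1645

0.1645


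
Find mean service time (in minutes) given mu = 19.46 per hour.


Mean service time = 60/mu = 60/19.46 = 3.08 minutes

3.08 minutes


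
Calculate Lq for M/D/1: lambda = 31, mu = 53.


M/D/1: Lq = rho^2 / (2*(1-rho)) where rho = 31/53; Lq = 0.41

0.41


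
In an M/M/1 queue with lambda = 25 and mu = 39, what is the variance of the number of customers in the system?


rho = 25/39; Var(N) = rho/(1-rho)^2 = 4.97

4.97


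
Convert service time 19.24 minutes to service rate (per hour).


mu = 60 / avg_service_time = 60 / 19.24 = 3.12 per hour

3.12 per hour


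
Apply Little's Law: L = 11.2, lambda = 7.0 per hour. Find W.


W = L / lambda = 11.2 / 7.0 = 1.6 hours

1.6 hours


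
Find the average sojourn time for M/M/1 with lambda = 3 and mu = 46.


W = 1/(mu - lambda) = 1/(46 - 3) = 0.0233 hours

0.0233 hours


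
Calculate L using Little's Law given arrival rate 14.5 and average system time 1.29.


L = lambda * W = 14.5 * 1.29 = 18.71

18.71


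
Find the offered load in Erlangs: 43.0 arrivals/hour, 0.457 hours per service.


Offered load a = lambda * E[S] = 43.0 * 0.457 = 19.65 Erlangs

19.65 Erlangs


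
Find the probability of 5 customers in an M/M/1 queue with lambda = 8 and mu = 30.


rho = 8/30; P(n) = (1-rho)*rho^n = (1-8/30)*(8/30)^5 = 0.001

0.001


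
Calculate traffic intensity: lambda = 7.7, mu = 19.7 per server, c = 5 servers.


rho = lambda / (c * mu) = 7.7 / (5 * 19.7) = 0.0782

0.0782


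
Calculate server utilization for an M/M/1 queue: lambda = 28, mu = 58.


rho = lambda/mu = 28/58 = 0.4828

0.4828


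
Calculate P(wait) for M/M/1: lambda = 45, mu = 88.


P(wait) = rho = lambda/mu = 45/88 = 0.5114

0.5114


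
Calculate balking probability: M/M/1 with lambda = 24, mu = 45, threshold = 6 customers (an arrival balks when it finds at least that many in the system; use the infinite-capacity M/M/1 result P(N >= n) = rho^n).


P(N >= 6) = rho^6 = (24/45)^6 = 0.023

0.023


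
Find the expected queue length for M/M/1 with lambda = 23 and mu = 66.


rho = 23/66; Lq = rho^2/(1-rho) = 0.19

0.19


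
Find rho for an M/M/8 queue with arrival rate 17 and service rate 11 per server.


rho = lambda/(c*mu) = 17/(8*11) = 0.1932

0.1932


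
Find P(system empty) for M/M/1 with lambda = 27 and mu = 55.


P0 = 1 - rho = 1 - 27/55 = 0.5091

0.5091


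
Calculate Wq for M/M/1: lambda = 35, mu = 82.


rho = 35/82; Wq = rho/(mu - lambda) = 0.0091 hours

0.0091 hours


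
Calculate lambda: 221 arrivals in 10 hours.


lambda = total arrivals / time = 221 / 10 = 22.1 per hour

22.1 per hour


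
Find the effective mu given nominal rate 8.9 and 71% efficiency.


Effective rate = mu * efficiency = 8.9 * 0.71 = 6.32 per hour

6.32 per hour


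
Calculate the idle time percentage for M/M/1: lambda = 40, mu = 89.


Idle fraction = (1 - rho) * 100 = (1 - 40/89) * 100 = 55.1%

55.1%


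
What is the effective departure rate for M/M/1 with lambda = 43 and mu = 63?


For a stable queue (lambda < mu), throughput = lambda = 43 per hour

43 per hour


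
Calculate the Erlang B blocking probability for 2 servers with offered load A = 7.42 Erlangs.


B(N,A) = (A^N/N!) / sum(A^k/k!, k=0..N) with N=2, A=7.42 = 0.7658

0.7658


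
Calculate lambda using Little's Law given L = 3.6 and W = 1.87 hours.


lambda = L / W = 3.6 / 1.87 = 1.93 per hour

1.93 per hour


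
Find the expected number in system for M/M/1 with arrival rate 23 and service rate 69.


rho = 23/69; L = rho/(1-rho) = 0.5

0.5


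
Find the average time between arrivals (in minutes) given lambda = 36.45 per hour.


Mean interarrival time = 60/lambda = 60/36.45 = 1.65 minutes

1.65 minutes


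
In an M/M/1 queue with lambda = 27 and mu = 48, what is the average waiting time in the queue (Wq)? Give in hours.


rho = 27/48; Wq = rho/(mu - lambda) = 0.0268 hours

0.0268 hours


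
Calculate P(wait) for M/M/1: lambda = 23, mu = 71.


P(wait) = rho = lambda/mu = 23/71 = 0.3239

0.3239


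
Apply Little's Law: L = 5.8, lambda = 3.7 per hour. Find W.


W = L / lambda = 5.8 / 3.7 = 1.5676 hours

1.5676 hours


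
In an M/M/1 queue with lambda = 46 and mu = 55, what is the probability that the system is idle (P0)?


P0 = 1 - rho = 1 - 46/55 = 0.1636

0.1636


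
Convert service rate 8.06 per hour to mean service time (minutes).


Mean service time = 60/mu = 60/8.06 = 7.44 minutes

7.44 minutes


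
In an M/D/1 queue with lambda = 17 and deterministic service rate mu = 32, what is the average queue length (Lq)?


M/D/1: Lq = rho^2 / (2*(1-rho)) where rho = 17/32; Lq = 0.3

0.3


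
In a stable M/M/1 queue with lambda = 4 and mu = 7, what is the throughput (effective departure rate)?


For a stable queue (lambda < mu), throughput = lambda = 4 per hour

4 per hour


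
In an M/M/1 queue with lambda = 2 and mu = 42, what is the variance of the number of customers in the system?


rho = 2/42; Var(N) = rho/(1-rho)^2 = 0.05

0.05


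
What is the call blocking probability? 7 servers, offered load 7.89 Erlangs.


B(N,A) = (A^N/N!) / sum(A^k/k!, k=0..N) with N=7, A=7.89 = 0.3019

0.3019


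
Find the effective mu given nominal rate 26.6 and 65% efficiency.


Effective rate = mu * efficiency = 26.6 * 0.65 = 17.29 per hour

17.29 per hour


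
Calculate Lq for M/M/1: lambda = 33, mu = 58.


rho = 33/58; Lq = rho^2/(1-rho) = 0.75

0.75


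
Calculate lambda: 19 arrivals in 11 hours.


lambda = total arrivals / time = 19 / 11 = 1.73 per hour

1.73 per hour


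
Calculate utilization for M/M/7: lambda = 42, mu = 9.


rho = lambda/(c*mu) = 42/(7*9) = 0.6667

0.6667


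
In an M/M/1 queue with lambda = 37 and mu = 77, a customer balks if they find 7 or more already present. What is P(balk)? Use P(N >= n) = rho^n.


P(N >= 7) = rho^7 = (37/77)^7 = 0.0059

0.0059


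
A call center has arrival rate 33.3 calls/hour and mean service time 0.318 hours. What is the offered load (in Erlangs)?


Offered load a = lambda * E[S] = 33.3 * 0.318 = 10.59 Erlangs

10.59 Erlangs


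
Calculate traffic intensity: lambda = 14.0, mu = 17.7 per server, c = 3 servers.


rho = lambda / (c * mu) = 14.0 / (3 * 17.7) = 0.2637

0.2637


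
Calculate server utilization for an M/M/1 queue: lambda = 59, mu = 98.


rho = lambda/mu = 59/98 = 0.602

0.602


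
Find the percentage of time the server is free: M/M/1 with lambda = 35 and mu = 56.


Idle fraction = (1 - rho) * 100 = (1 - 35/56) * 100 = 37.5%

37.5%


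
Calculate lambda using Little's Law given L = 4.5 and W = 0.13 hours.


lambda = L / W = 4.5 / 0.13 = 34.62 per hour

34.62 per hour


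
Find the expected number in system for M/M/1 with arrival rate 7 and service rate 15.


rho = 7/15; L = rho/(1-rho) = 0.88

0.88


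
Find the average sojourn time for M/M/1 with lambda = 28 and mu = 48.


W = 1/(mu - lambda) = 1/(48 - 28) = 0.05 hours

0.05 hours


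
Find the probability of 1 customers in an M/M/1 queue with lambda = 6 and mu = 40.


rho = 6/40; P(n) = (1-rho)*rho^n = (1-6/40)*(6/40)^1 = 0.1275

0.1275


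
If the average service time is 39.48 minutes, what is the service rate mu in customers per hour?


mu = 60 / avg_service_time = 60 / 39.48 = 1.52 per hour

1.52 per hour


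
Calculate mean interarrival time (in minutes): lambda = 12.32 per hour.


Mean interarrival time = 60/lambda = 60/12.32 = 4.87 minutes

4.87 minutes


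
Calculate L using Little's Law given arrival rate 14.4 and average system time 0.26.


L = lambda * W = 14.4 * 0.26 = 3.74

3.74


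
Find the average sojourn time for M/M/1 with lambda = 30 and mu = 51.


W = 1/(mu - lambda) = 1/(51 - 30) = 0.0476 hours

0.0476 hours


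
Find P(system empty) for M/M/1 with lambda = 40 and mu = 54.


P0 = 1 - rho = 1 - 40/54 = 0.2593

0.2593


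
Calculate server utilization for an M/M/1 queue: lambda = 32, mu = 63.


rho = lambda/mu = 32/63 = 0.5079

0.5079


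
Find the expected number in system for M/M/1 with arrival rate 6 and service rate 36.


rho = 6/36; L = rho/(1-rho) = 0.2

0.2
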